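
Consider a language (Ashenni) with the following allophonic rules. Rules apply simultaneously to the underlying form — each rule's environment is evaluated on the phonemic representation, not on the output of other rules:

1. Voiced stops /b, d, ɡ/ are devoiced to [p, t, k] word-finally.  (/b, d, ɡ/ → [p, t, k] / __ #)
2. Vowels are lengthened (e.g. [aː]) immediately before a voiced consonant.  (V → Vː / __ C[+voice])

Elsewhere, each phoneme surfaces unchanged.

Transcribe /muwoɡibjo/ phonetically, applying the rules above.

[muːwoːɡiːbjo]

/m/ — not in any rule's target class → [m].
/u/ meets the environment for rule 2 (before a voiced consonant) → [uː].
/w/ (between /u/ and /o/) is unaffected → [w].
/o/ (between /w/ and /ɡ/) occurs before a voiced consonant → [oː] by rule 2.
/ɡ/ (between /o/ and /i/) fails the environment for rule 1, so it stays [ɡ].
/i/ (between /ɡ/ and /b/): before a voiced consonant, so rule 2 applies → [iː].
/b/ (between /i/ and /j/): rule 1 targets it, but not word-finally → unchanged [b].
/j/ (between /b/ and /o/): no rule targets it → [j].
/o/ (word-final) is in the target of rule 2 but the environment (before a voiced consonant) is not met → [o].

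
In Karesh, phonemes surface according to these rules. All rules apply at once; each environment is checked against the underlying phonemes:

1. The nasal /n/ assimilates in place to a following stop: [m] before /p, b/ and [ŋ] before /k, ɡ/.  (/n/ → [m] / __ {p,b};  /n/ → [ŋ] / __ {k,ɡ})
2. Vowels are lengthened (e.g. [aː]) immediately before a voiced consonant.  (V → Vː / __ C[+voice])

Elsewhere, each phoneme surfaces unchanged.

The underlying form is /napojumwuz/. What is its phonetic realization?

/n/ (word-initial) is in the target of rule 1 but the environment (before a labial or velar stop) is not met → [n].
/a/ (between /n/ and /p/) is in the target of rule 2 but the environment (before a voiced consonant) is not met → [a].
/p/ stays [p].
/o/ meets the environment for rule 2 (before a voiced consonant) → [oː].
/j/ — not in any rule's target class → [j].
/u/ (between /j/ and /m/) occurs before a voiced consonant → [uː] by rule 2.
/m/ — not in any rule's target class → [m].
/w/ — not in any rule's target class → [w].
/u/ — between /w/ and /z/, before a voiced consonant — surfaces as [uː] (rule 2).
/z/ stays [z].

[napoːjuːmwuːz]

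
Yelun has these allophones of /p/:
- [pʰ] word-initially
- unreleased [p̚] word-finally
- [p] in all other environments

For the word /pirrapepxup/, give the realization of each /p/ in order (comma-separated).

Occurrence 1 (position 1): word-initially → [pʰ].
Occurrence 2 (position 6): no conditioning environment matches → elsewhere allophone [p].
Occurrence 3 (position 8): no conditioning environment matches → elsewhere allophone [p].
Occurrence 4 (position 11): word-finally → [p̚].

[pʰ], [p], [p], [p̚]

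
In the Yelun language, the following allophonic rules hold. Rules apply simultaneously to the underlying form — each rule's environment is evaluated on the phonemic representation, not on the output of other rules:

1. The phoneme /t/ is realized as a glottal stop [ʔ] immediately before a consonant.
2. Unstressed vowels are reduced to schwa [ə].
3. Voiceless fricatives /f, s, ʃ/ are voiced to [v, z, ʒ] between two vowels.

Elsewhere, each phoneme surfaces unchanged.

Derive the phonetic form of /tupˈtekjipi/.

[təpˈtekjəpə]

/t/ — word-initial; rule 1 does not apply here → [t].
/u/ meets the environment for rule 2 (in an unstressed syllable) → [ə].
/p/ stays [p].
/t/ (between /p/ and /e/) is in the target of rule 1 but the environment (immediately before a consonant) is not met → [t].
/e/ (between /t/ and /k/) fails the environment for rule 2, so it stays [e].
/k/ (between /e/ and /j/) is unaffected → [k].
/j/ stays [j].
/i/ (between /j/ and /p/) occurs in an unstressed syllable → [ə] by rule 2.
/p/ — not in any rule's target class → [p].
/i/ (word-final) occurs in an unstressed syllable → [ə] by rule 2.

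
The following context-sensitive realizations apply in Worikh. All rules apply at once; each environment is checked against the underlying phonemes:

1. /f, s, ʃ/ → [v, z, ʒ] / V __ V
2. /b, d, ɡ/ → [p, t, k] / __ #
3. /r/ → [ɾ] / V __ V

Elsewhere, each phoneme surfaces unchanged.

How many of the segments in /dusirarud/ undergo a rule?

Segments that undergo a rule: /s/ → [z] (rule 1); /r/ → [ɾ] (rule 3); /r/ → [ɾ] (rule 3); /d/ → [t] (rule 2).
All other segments surface unchanged.

4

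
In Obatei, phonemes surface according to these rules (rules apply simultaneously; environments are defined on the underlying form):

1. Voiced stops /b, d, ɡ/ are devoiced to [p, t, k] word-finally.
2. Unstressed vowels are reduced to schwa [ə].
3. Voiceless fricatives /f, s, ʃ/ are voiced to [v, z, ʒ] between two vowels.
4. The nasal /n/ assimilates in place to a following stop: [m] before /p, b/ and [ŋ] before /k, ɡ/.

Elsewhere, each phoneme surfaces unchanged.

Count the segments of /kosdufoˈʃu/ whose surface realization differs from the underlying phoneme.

Segments that undergo a rule: /o/ → [ə] (rule 2); /u/ → [ə] (rule 2); /f/ → [v] (rule 3); /o/ → [ə] (rule 2); /ʃ/ → [ʒ] (rule 3).
All other segments surface unchanged.

5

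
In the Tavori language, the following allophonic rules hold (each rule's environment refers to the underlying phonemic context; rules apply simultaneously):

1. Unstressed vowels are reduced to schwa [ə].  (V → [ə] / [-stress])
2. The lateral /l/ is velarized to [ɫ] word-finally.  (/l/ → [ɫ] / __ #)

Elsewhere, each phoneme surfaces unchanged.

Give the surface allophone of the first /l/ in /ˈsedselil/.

[l]

/l/ — between /e/ and /i/; rule 2 does not apply here → [l].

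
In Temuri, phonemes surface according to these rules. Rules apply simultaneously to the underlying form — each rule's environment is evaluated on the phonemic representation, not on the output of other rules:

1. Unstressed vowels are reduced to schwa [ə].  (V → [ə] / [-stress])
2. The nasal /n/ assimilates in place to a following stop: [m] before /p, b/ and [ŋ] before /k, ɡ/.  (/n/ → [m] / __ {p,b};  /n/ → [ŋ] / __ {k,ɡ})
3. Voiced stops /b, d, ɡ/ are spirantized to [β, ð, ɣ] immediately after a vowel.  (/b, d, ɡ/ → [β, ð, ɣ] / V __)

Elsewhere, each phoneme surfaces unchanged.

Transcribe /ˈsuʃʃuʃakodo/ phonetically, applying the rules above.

/s/ (word-initial) is unaffected → [s].
/u/ — between /s/ and /ʃ/; rule 1 does not apply here → [u].
/ʃ/ — not in any rule's target class → [ʃ].
/ʃ/ (between /ʃ/ and /u/): no rule targets it → [ʃ].
/u/ (between /ʃ/ and /ʃ/) occurs in an unstressed syllable → [ə] by rule 1.
/ʃ/ (between /u/ and /a/): no rule targets it → [ʃ].
/a/ (between /ʃ/ and /k/): in an unstressed syllable, so rule 1 applies → [ə].
/k/ (between /a/ and /o/) is unaffected → [k].
/o/ (between /k/ and /d/): in an unstressed syllable, so rule 1 applies → [ə].
/d/ meets the environment for rule 3 (immediately after a vowel) → [ð].
/o/ meets the environment for rule 1 (in an unstressed syllable) → [ə].

[ˈsuʃʃəʃəkəðə]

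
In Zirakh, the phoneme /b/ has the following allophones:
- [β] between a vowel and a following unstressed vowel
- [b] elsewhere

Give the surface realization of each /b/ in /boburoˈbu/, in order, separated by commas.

[b], [β], [b]

Occurrence 1 (position 1): no conditioning environment matches → elsewhere allophone [b].
Occurrence 2 (position 3): between a vowel and a following unstressed vowel → [β].
Occurrence 3 (position 7): no conditioning environment matches → elsewhere allophone [b].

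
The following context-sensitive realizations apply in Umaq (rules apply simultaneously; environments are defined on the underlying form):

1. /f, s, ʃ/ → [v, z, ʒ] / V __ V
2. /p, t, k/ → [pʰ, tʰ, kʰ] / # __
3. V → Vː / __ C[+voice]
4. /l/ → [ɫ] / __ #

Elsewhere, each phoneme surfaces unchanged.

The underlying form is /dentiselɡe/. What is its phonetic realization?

[deːntizeːlɡe]

/d/ (word-initial) is unaffected → [d].
/e/ meets the environment for rule 3 (before a voiced consonant) → [eː].
/n/ stays [n].
/t/ (between /n/ and /i/): rule 2 targets it, but not word-initially → unchanged [t].
/i/ (between /t/ and /s/) fails the environment for rule 3, so it stays [i].
/s/ meets the environment for rule 1 (between two vowels) → [z].
/e/ — between /s/ and /l/, before a voiced consonant — surfaces as [eː] (rule 3).
/l/ (between /e/ and /ɡ/) is in the target of rule 4 but the environment (word-finally) is not met → [l].
/ɡ/ (between /l/ and /e/): no rule targets it → [ɡ].
/e/ (word-final) fails the environment for rule 3, so it stays [e].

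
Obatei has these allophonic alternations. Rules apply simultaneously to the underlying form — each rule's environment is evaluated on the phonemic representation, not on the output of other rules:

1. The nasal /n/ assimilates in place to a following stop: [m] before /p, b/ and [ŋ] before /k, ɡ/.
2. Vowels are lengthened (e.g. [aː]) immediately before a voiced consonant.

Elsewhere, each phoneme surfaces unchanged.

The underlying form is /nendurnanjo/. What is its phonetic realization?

[neːnduːrnaːnjo]

/n/ (word-initial) fails the environment for rule 1, so it stays [n].
/e/ meets the environment for rule 2 (before a voiced consonant) → [eː].
/n/ (between /e/ and /d/): rule 1 targets it, but not before a labial or velar stop → unchanged [n].
/d/ — not in any rule's target class → [d].
/u/ meets the environment for rule 2 (before a voiced consonant) → [uː].
/r/ stays [r].
/n/ (between /r/ and /a/): rule 1 targets it, but not before a labial or velar stop → unchanged [n].
/a/ — between /n/ and /n/, before a voiced consonant — surfaces as [aː] (rule 2).
/n/ — between /a/ and /j/; rule 1 does not apply here → [n].
/j/ stays [j].
/o/ (word-final): rule 2 targets it, but not before a voiced consonant → unchanged [o].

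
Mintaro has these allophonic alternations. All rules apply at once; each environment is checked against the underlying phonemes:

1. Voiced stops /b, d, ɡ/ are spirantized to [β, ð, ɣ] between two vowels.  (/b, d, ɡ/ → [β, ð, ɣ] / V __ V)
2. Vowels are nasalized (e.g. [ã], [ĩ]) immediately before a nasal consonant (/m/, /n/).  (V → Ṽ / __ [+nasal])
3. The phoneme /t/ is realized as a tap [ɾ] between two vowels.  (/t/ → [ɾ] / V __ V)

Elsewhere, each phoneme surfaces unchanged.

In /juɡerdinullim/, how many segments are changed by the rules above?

Segments that undergo a rule: /ɡ/ → [ɣ] (rule 1); /i/ → [ĩ] (rule 2); /i/ → [ĩ] (rule 2).
All other segments surface unchanged.

3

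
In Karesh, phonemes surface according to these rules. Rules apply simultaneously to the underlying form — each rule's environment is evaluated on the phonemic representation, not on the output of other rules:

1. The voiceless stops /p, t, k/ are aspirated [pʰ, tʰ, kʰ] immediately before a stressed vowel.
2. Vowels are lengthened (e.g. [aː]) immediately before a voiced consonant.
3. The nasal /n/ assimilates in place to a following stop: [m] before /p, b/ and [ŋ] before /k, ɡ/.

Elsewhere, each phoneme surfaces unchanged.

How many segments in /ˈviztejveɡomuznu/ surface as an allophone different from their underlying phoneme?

Segments that undergo a rule: /i/ → [iː] (rule 2); /e/ → [eː] (rule 2); /e/ → [eː] (rule 2); /o/ → [oː] (rule 2); /u/ → [uː] (rule 2).
All other segments surface unchanged.

5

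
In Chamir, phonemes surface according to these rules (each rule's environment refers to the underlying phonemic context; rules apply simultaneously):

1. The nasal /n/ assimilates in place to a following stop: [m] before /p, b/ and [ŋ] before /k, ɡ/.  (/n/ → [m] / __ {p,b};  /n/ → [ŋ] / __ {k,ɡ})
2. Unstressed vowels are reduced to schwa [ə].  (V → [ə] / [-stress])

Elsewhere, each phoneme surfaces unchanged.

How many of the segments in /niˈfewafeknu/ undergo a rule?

Segments that undergo a rule: /i/ → [ə] (rule 2); /a/ → [ə] (rule 2); /e/ → [ə] (rule 2); /u/ → [ə] (rule 2).
All other segments surface unchanged.

4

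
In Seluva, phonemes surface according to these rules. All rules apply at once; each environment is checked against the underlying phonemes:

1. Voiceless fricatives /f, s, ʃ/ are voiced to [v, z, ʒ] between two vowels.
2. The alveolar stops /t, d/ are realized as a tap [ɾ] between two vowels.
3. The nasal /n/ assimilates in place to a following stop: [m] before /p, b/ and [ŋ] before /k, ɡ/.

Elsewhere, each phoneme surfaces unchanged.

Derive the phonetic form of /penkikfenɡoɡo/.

/p/ (word-initial) is unaffected → [p].
/e/ stays [e].
/n/ (between /e/ and /k/) occurs before a labial or velar stop → [ŋ] by rule 3.
/k/ stays [k].
/i/ (between /k/ and /k/): no rule targets it → [i].
/k/ (between /i/ and /f/): no rule targets it → [k].
/f/ (between /k/ and /e/) fails the environment for rule 1, so it stays [f].
/e/ (between /f/ and /n/) is unaffected → [e].
Rule 3 applies to /n/ (between /e/ and /ɡ/: before a labial or velar stop) → [ŋ].
/ɡ/ stays [ɡ].
/o/ — not in any rule's target class → [o].
/ɡ/ stays [ɡ].
/o/ — not in any rule's target class → [o].

[peŋkikfeŋɡoɡo]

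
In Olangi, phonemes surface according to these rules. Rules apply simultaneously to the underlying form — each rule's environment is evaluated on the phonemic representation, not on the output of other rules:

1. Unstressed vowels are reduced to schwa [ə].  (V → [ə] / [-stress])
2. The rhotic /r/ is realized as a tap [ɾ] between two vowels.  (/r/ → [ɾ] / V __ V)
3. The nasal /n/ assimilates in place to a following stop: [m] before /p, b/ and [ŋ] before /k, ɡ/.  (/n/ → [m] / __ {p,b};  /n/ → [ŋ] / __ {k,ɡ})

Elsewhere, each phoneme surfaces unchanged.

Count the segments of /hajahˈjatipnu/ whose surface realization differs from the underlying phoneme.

4

Segments that undergo a rule: /a/ → [ə] (rule 1); /a/ → [ə] (rule 1); /i/ → [ə] (rule 1); /u/ → [ə] (rule 1).
All other segments surface unchanged.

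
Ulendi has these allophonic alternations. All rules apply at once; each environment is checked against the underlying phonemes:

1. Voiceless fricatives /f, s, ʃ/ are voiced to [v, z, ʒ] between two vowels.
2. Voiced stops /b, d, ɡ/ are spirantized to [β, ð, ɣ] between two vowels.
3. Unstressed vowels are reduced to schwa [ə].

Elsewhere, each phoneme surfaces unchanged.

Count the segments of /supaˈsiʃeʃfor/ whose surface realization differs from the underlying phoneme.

6

Segments that undergo a rule: /u/ → [ə] (rule 3); /a/ → [ə] (rule 3); /s/ → [z] (rule 1); /ʃ/ → [ʒ] (rule 1); /e/ → [ə] (rule 3); /o/ → [ə] (rule 3).
All other segments surface unchanged.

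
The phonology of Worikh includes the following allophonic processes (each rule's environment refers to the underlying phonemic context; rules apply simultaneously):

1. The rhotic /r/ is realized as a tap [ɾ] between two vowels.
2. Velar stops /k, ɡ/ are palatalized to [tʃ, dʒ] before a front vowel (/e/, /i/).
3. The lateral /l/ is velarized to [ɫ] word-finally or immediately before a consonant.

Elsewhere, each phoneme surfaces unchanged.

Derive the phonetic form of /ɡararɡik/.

/ɡ/ (word-initial) is in the target of rule 2 but the environment (before a front vowel) is not met → [ɡ].
/a/ (between /ɡ/ and /r/): no rule targets it → [a].
/r/ — between /a/ and /a/, between two vowels — surfaces as [ɾ] (rule 1).
/a/ stays [a].
/r/ — between /a/ and /ɡ/; rule 1 does not apply here → [r].
/ɡ/ — between /r/ and /i/, before a front vowel — surfaces as [dʒ] (rule 2).
/i/ (between /ɡ/ and /k/): no rule targets it → [i].
/k/ (word-final) is in the target of rule 2 but the environment (before a front vowel) is not met → [k].

[ɡaɾardʒik]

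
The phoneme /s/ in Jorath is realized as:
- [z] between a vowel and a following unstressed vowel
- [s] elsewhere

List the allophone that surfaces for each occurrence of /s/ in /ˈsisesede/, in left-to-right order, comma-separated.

Occurrence 1 (position 1): no conditioning environment matches → elsewhere allophone [s].
Occurrence 2 (position 3): between a vowel and a following unstressed vowel → [z].
Occurrence 3 (position 5): between a vowel and a following unstressed vowel → [z].

[s], [z], [z]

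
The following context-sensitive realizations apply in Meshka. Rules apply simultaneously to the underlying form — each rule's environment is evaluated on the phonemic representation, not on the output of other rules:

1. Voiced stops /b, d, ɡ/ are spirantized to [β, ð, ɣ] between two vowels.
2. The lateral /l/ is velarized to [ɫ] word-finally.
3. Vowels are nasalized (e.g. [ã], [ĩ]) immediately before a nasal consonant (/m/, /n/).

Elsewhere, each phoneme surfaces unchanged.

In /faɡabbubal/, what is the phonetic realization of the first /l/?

[ɫ]

/l/ (word-final) occurs word-finally → [ɫ] by rule 2.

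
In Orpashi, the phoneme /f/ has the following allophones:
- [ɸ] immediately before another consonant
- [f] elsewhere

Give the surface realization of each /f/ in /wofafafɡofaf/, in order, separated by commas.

Occurrence 1 (position 3): no conditioning environment matches → elsewhere allophone [f].
Occurrence 2 (position 5): no conditioning environment matches → elsewhere allophone [f].
Occurrence 3 (position 7): immediately before another consonant → [ɸ].
Occurrence 4 (position 10): no conditioning environment matches → elsewhere allophone [f].
Occurrence 5 (position 12): no conditioning environment matches → elsewhere allophone [f].

[f], [f], [ɸ], [f], [f]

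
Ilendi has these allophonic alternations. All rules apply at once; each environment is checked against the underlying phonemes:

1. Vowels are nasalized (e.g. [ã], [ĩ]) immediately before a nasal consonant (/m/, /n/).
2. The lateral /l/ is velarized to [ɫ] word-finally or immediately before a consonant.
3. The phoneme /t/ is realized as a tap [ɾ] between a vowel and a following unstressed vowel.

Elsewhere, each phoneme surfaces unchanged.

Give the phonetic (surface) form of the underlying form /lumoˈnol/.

/l/ — word-initial; rule 2 does not apply here → [l].
/u/ (between /l/ and /m/) occurs before a nasal consonant → [ũ] by rule 1.
/m/ (between /u/ and /o/) is unaffected → [m].
Rule 1 applies to /o/ (between /m/ and /n/: before a nasal consonant) → [õ].
/n/ (between /o/ and /o/) is unaffected → [n].
/o/ — between /n/ and /l/; rule 1 does not apply here → [o].
Rule 2 applies to /l/ (word-final: word-finally or immediately before a consonant) → [ɫ].

[lũmõˈnoɫ]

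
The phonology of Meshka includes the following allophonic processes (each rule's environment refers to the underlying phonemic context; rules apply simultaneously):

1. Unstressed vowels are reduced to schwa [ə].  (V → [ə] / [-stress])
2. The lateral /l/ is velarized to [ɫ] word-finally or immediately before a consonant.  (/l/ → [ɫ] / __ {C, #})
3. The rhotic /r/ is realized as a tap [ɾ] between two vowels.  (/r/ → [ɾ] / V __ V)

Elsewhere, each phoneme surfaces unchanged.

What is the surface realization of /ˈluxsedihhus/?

/l/ — word-initial; rule 2 does not apply here → [l].
/u/ (between /l/ and /x/): rule 1 targets it, but not in an unstressed syllable → unchanged [u].
/x/ (between /u/ and /s/) is unaffected → [x].
/s/ (between /x/ and /e/): no rule targets it → [s].
/e/ (between /s/ and /d/) occurs in an unstressed syllable → [ə] by rule 1.
/d/ stays [d].
/i/ (between /d/ and /h/): in an unstressed syllable, so rule 1 applies → [ə].
/h/ (between /i/ and /h/) is unaffected → [h].
/h/ (between /h/ and /u/): no rule targets it → [h].
/u/ meets the environment for rule 1 (in an unstressed syllable) → [ə].
/s/ (word-final): no rule targets it → [s].

[ˈluxsədəhhəs]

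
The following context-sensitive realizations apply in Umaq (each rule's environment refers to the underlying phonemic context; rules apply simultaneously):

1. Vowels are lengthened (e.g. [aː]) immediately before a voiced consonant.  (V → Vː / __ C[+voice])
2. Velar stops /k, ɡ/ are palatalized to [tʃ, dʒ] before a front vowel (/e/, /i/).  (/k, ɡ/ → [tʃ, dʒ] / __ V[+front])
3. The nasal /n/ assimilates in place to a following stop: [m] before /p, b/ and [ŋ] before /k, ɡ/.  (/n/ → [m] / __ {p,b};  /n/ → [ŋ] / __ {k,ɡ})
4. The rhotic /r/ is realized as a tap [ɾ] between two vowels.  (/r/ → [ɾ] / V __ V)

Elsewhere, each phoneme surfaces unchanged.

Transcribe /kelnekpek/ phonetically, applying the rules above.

Rule 2 applies to /k/ (word-initial: before a front vowel) → [tʃ].
/e/ meets the environment for rule 1 (before a voiced consonant) → [eː].
/n/ — between /l/ and /e/; rule 3 does not apply here → [n].
/e/ (between /n/ and /k/) is in the target of rule 1 but the environment (before a voiced consonant) is not met → [e].
/k/ — between /e/ and /p/; rule 2 does not apply here → [k].
/e/ — between /p/ and /k/; rule 1 does not apply here → [e].
/k/ — word-final; rule 2 does not apply here → [k].

[tʃeːlnekpek]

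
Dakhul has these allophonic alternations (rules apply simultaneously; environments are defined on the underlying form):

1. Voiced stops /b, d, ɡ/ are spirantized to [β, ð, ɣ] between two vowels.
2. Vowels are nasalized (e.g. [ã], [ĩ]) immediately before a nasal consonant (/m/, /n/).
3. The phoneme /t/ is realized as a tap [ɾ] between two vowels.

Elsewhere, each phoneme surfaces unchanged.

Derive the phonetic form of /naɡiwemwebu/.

[naɣiwẽmweβu]

/n/ stays [n].
/a/ (between /n/ and /ɡ/): rule 2 targets it, but not before a nasal consonant → unchanged [a].
/ɡ/ (between /a/ and /i/) occurs between two vowels → [ɣ] by rule 1.
/i/ (between /ɡ/ and /w/) is in the target of rule 2 but the environment (before a nasal consonant) is not met → [i].
/w/ (between /i/ and /e/): no rule targets it → [w].
Rule 2 applies to /e/ (between /w/ and /m/: before a nasal consonant) → [ẽ].
/m/ (between /e/ and /w/) is unaffected → [m].
/w/ stays [w].
/e/ (between /w/ and /b/) fails the environment for rule 2, so it stays [e].
/b/ (between /e/ and /u/) occurs between two vowels → [β] by rule 1.
/u/ (word-final) fails the environment for rule 2, so it stays [u].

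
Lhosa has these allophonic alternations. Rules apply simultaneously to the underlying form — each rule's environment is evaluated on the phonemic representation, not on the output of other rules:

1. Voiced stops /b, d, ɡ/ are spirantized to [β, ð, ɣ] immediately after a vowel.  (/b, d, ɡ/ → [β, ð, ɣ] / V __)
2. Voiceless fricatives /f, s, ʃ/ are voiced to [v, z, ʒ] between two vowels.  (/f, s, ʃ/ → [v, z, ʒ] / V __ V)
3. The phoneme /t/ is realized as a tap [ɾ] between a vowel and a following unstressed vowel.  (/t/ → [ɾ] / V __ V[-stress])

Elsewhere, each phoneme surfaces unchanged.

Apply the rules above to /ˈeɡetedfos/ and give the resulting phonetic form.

/e/ (word-initial): no rule targets it → [e].
Rule 1 applies to /ɡ/ (between /e/ and /e/: immediately after a vowel) → [ɣ].
/e/ stays [e].
/t/ meets the environment for rule 3 (between a vowel and a following unstressed vowel) → [ɾ].
/e/ (between /t/ and /d/): no rule targets it → [e].
/d/ meets the environment for rule 1 (immediately after a vowel) → [ð].
/f/ (between /d/ and /o/): rule 2 targets it, but not between two vowels → unchanged [f].
/o/ stays [o].
/s/ — word-final; rule 2 does not apply here → [s].

[ˈeɣeɾeðfos]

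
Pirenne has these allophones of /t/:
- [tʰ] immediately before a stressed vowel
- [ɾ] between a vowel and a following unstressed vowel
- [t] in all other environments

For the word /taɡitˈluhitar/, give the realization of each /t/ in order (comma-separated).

Occurrence 1 (position 1): no conditioning environment matches → elsewhere allophone [t].
Occurrence 2 (position 5): no conditioning environment matches → elsewhere allophone [t].
Occurrence 3 (position 10): between a vowel and an unstressed vowel → [ɾ].

[t], [t], [ɾ]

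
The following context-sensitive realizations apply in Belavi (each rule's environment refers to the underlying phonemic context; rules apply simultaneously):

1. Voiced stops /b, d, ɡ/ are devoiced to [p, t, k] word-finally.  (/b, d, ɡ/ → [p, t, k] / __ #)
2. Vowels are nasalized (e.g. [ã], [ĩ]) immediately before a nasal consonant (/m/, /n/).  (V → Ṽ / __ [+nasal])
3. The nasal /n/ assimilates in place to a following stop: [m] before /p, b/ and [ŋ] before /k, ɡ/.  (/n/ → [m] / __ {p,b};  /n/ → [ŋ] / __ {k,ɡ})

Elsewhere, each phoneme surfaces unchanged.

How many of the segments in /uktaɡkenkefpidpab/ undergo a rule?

3

Segments that undergo a rule: /e/ → [ẽ] (rule 2); /n/ → [ŋ] (rule 3); /b/ → [p] (rule 1).
All other segments surface unchanged.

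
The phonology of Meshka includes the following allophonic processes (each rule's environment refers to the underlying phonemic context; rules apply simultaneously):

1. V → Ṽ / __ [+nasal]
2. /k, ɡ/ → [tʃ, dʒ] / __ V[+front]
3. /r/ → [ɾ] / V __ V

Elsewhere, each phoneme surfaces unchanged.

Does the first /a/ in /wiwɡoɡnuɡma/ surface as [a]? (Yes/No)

/a/ (word-final): rule 1 targets it, but not before a nasal consonant → unchanged [a].
The actual realization is [a], which matches [a].

Yes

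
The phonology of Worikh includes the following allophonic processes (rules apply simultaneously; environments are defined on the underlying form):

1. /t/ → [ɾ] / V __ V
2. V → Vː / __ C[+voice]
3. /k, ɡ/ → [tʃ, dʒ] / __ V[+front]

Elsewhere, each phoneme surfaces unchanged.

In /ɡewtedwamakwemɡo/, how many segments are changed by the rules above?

5

Segments that undergo a rule: /ɡ/ → [dʒ] (rule 3); /e/ → [eː] (rule 2); /e/ → [eː] (rule 2); /a/ → [aː] (rule 2); /e/ → [eː] (rule 2).
All other segments surface unchanged.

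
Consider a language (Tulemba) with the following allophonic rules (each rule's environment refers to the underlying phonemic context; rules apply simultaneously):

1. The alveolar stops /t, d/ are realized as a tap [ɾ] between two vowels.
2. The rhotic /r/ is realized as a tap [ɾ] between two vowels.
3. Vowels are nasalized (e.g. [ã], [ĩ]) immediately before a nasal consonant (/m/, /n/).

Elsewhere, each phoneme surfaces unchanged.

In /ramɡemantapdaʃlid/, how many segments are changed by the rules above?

3

Segments that undergo a rule: /a/ → [ã] (rule 3); /e/ → [ẽ] (rule 3); /a/ → [ã] (rule 3).
All other segments surface unchanged.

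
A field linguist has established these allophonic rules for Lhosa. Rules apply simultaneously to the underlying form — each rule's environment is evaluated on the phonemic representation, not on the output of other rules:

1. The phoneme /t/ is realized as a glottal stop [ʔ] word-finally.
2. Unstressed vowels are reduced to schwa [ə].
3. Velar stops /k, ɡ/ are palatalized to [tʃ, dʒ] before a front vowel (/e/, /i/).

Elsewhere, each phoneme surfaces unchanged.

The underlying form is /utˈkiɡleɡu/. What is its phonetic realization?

/u/ (word-initial) occurs in an unstressed syllable → [ə] by rule 2.
/t/ (between /u/ and /k/) is in the target of rule 1 but the environment (word-finally) is not met → [t].
/k/ (between /t/ and /i/) occurs before a front vowel → [tʃ] by rule 3.
/i/ (between /k/ and /ɡ/) fails the environment for rule 2, so it stays [i].
/ɡ/ (between /i/ and /l/) fails the environment for rule 3, so it stays [ɡ].
/l/ (between /ɡ/ and /e/): no rule targets it → [l].
/e/ meets the environment for rule 2 (in an unstressed syllable) → [ə].
/ɡ/ (between /e/ and /u/) is in the target of rule 3 but the environment (before a front vowel) is not met → [ɡ].
/u/ — word-final, in an unstressed syllable — surfaces as [ə] (rule 2).

[ətˈtʃiɡləɡə]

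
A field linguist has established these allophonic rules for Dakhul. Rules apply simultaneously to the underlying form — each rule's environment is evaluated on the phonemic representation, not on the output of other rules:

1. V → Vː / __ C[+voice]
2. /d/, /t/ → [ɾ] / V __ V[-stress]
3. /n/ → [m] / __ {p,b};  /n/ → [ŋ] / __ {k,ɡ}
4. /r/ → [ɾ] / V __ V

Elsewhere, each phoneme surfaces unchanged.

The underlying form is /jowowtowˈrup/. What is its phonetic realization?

[joːwoːwtoːwˈrup]

/j/ — not in any rule's target class → [j].
/o/ meets the environment for rule 1 (before a voiced consonant) → [oː].
/w/ — not in any rule's target class → [w].
/o/ meets the environment for rule 1 (before a voiced consonant) → [oː].
/w/ (between /o/ and /t/) is unaffected → [w].
/t/ — between /w/ and /o/; rule 2 does not apply here → [t].
/o/ (between /t/ and /w/) occurs before a voiced consonant → [oː] by rule 1.
/w/ stays [w].
/r/ (between /w/ and /u/): rule 4 targets it, but not between two vowels → unchanged [r].
/u/ (between /r/ and /p/): rule 1 targets it, but not before a voiced consonant → unchanged [u].
/p/ — not in any rule's target class → [p].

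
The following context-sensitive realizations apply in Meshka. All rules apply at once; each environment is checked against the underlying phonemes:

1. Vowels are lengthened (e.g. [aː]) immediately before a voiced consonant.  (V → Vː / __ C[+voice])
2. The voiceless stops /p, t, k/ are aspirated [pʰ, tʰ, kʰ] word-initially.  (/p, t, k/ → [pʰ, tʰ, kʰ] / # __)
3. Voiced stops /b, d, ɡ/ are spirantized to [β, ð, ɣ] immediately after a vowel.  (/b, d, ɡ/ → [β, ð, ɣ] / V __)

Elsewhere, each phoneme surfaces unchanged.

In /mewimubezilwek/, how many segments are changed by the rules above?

6

Segments that undergo a rule: /e/ → [eː] (rule 1); /i/ → [iː] (rule 1); /u/ → [uː] (rule 1); /b/ → [β] (rule 3); /e/ → [eː] (rule 1); /i/ → [iː] (rule 1).
All other segments surface unchanged.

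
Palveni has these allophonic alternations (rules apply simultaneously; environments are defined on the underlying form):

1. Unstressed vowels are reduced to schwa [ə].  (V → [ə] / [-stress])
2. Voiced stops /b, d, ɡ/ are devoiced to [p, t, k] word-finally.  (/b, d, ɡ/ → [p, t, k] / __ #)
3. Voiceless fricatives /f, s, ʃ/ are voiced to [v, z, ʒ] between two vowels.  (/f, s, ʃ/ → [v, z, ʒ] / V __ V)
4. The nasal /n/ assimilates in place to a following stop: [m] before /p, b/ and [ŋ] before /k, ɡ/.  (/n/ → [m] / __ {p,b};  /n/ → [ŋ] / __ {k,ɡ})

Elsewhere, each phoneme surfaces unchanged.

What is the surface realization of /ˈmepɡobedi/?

/m/ (word-initial) is unaffected → [m].
/e/ — between /m/ and /p/; rule 1 does not apply here → [e].
/p/ (between /e/ and /ɡ/) is unaffected → [p].
/ɡ/ (between /p/ and /o/) is in the target of rule 2 but the environment (word-finally) is not met → [ɡ].
/o/ meets the environment for rule 1 (in an unstressed syllable) → [ə].
/b/ (between /o/ and /e/) fails the environment for rule 2, so it stays [b].
/e/ (between /b/ and /d/): in an unstressed syllable, so rule 1 applies → [ə].
/d/ — between /e/ and /i/; rule 2 does not apply here → [d].
/i/ (word-final) occurs in an unstressed syllable → [ə] by rule 1.

[ˈmepɡəbədə]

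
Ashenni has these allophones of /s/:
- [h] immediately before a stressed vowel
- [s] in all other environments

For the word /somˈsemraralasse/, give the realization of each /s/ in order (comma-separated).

[s], [h], [s], [s]

Occurrence 1 (position 1): no conditioning environment matches → elsewhere allophone [s].
Occurrence 2 (position 4): immediately before a stressed vowel → [h].
Occurrence 3 (position 13): no conditioning environment matches → elsewhere allophone [s].
Occurrence 4 (position 14): no conditioning environment matches → elsewhere allophone [s].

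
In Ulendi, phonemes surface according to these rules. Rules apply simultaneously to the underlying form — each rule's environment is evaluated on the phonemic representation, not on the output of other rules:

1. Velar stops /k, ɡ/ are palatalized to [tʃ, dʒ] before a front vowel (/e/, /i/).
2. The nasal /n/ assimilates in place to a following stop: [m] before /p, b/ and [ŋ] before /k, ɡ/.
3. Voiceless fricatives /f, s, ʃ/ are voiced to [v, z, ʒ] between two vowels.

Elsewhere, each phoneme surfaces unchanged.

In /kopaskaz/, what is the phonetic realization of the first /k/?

[k]

/k/ (word-initial) fails the environment for rule 1, so it stays [k].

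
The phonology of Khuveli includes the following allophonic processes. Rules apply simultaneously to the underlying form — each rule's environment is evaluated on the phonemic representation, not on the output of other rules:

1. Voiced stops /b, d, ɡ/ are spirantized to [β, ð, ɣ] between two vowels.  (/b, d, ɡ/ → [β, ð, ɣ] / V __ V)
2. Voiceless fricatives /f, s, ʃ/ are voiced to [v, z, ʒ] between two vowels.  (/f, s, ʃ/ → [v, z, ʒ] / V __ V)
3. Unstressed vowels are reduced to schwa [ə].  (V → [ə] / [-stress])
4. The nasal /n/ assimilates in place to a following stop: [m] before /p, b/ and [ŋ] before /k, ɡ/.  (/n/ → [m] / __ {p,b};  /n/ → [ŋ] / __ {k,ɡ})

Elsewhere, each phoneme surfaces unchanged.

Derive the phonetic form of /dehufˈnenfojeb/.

[dəhəfˈnenfəjəb]

/d/ — word-initial; rule 1 does not apply here → [d].
/e/ meets the environment for rule 3 (in an unstressed syllable) → [ə].
/h/ — not in any rule's target class → [h].
/u/ (between /h/ and /f/) occurs in an unstressed syllable → [ə] by rule 3.
/f/ (between /u/ and /n/) is in the target of rule 2 but the environment (between two vowels) is not met → [f].
/n/ (between /f/ and /e/) fails the environment for rule 4, so it stays [n].
/e/ (between /n/ and /n/): rule 3 targets it, but not in an unstressed syllable → unchanged [e].
/n/ — between /e/ and /f/; rule 4 does not apply here → [n].
/f/ (between /n/ and /o/): rule 2 targets it, but not between two vowels → unchanged [f].
/o/ (between /f/ and /j/): in an unstressed syllable, so rule 3 applies → [ə].
/j/ (between /o/ and /e/) is unaffected → [j].
/e/ — between /j/ and /b/, in an unstressed syllable — surfaces as [ə] (rule 3).
/b/ (word-final): rule 1 targets it, but not between two vowels → unchanged [b].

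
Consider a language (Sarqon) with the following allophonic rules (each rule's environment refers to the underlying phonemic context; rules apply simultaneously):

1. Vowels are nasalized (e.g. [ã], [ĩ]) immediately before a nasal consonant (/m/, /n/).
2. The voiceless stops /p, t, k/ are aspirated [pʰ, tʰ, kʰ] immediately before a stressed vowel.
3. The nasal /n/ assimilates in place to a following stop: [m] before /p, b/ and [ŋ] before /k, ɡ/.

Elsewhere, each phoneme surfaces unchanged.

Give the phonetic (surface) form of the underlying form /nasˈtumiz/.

[nasˈtʰũmiz]

/n/ (word-initial): rule 3 targets it, but not before a labial or velar stop → unchanged [n].
/a/ (between /n/ and /s/) is in the target of rule 1 but the environment (before a nasal consonant) is not met → [a].
/s/ — not in any rule's target class → [s].
/t/ — between /s/ and /u/, immediately before a stressed vowel — surfaces as [tʰ] (rule 2).
/u/ meets the environment for rule 1 (before a nasal consonant) → [ũ].
/m/ stays [m].
/i/ (between /m/ and /z/) fails the environment for rule 1, so it stays [i].
/z/ — not in any rule's target class → [z].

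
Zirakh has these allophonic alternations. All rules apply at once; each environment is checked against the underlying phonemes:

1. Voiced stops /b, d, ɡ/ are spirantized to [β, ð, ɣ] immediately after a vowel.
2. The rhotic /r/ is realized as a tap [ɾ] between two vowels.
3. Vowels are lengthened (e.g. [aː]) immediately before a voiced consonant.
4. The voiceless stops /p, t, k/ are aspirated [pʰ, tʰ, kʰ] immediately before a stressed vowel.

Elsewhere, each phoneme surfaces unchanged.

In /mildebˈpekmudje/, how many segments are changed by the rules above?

6

Segments that undergo a rule: /i/ → [iː] (rule 3); /e/ → [eː] (rule 3); /b/ → [β] (rule 1); /p/ → [pʰ] (rule 4); /u/ → [uː] (rule 3); /d/ → [ð] (rule 1).
All other segments surface unchanged.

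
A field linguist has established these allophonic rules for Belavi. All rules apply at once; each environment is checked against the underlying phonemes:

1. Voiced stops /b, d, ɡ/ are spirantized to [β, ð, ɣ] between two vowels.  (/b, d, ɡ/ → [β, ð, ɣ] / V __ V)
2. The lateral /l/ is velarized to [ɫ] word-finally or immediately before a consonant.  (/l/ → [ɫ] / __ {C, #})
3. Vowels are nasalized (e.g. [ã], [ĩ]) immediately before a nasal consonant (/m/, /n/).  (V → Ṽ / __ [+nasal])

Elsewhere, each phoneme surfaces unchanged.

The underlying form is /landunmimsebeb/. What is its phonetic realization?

[lãndũnmĩmseβeb]

/l/ (word-initial) is in the target of rule 2 but the environment (word-finally or immediately before a consonant) is not met → [l].
/a/ meets the environment for rule 3 (before a nasal consonant) → [ã].
/n/ — not in any rule's target class → [n].
/d/ — between /n/ and /u/; rule 1 does not apply here → [d].
Rule 3 applies to /u/ (between /d/ and /n/: before a nasal consonant) → [ũ].
/n/ — not in any rule's target class → [n].
/m/ (between /n/ and /i/) is unaffected → [m].
Rule 3 applies to /i/ (between /m/ and /m/: before a nasal consonant) → [ĩ].
/m/ — not in any rule's target class → [m].
/s/ (between /m/ and /e/): no rule targets it → [s].
/e/ (between /s/ and /b/): rule 3 targets it, but not before a nasal consonant → unchanged [e].
/b/ — between /e/ and /e/, between two vowels — surfaces as [β] (rule 1).
/e/ — between /b/ and /b/; rule 3 does not apply here → [e].
/b/ — word-final; rule 1 does not apply here → [b].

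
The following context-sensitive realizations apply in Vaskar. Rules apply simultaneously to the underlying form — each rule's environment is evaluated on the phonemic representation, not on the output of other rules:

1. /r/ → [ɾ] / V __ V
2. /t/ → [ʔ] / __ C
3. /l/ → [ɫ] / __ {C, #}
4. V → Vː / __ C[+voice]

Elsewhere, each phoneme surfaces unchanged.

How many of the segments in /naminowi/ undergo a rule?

3

Segments that undergo a rule: /a/ → [aː] (rule 4); /i/ → [iː] (rule 4); /o/ → [oː] (rule 4).
All other segments surface unchanged.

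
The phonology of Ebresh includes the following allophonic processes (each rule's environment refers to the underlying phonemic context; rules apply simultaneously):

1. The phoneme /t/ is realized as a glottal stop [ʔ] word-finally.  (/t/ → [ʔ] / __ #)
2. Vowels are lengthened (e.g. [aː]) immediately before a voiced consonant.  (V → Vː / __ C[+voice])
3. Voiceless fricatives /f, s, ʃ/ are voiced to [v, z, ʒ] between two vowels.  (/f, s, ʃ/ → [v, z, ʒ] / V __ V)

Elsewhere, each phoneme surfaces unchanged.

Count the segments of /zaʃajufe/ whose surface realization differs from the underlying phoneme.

Segments that undergo a rule: /ʃ/ → [ʒ] (rule 3); /a/ → [aː] (rule 2); /f/ → [v] (rule 3).
All other segments surface unchanged.

3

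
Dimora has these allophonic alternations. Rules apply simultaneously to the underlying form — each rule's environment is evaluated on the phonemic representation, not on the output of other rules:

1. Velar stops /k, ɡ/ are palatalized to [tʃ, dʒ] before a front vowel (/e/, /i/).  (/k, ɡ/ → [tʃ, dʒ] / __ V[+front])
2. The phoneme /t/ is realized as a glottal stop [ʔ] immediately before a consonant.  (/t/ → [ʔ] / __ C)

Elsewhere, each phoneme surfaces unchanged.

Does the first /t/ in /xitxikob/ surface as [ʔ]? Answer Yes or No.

Yes

/t/ (between /i/ and /x/) occurs immediately before a consonant → [ʔ] by rule 2.
The actual realization is [ʔ], which matches [ʔ].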